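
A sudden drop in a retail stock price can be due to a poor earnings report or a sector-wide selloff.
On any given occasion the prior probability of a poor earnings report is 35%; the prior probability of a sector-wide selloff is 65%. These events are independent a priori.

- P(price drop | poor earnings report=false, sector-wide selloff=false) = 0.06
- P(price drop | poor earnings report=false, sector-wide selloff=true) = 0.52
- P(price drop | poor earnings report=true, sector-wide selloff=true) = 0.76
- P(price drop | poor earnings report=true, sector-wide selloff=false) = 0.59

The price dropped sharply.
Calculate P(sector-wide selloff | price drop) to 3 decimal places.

P(sector-wide selloff | price drop) ≈ 0.820

P(price drop) = 0.06×0.65×0.35 + 0.52×0.65×0.65 + 0.59×0.35×0.35 + 0.76×0.35×0.65 = 0.013650 + 0.219700 + 0.072275 + 0.172900 = 0.478525
Of this, 0.392600 comes from 0.219700 + 0.172900 (the sector-wide selloff=true cases).
Hence the posterior is 0.392600/0.478525 ≈ 0.820.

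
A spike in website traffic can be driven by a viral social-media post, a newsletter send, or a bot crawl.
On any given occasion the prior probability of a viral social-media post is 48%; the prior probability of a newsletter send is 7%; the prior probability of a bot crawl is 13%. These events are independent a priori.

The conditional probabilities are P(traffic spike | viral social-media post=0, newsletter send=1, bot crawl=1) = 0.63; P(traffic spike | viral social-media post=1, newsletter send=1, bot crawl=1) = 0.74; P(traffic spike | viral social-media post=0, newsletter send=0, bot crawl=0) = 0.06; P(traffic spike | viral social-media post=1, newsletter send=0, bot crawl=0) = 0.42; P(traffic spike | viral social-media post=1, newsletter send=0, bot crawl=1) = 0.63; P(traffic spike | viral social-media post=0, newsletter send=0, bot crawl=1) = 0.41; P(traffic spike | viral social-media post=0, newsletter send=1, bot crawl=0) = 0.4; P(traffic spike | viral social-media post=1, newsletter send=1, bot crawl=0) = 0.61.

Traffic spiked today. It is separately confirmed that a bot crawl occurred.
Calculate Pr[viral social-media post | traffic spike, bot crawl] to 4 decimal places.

Pr[viral social-media post | traffic spike, bot crawl] ≈ 0.5805

P(traffic spike | bot crawl) = 0.41·0.52·0.93 + 0.63·0.52·0.07 + 0.63·0.48·0.93 + 0.74·0.48·0.07 = 0.198276 + 0.022932 + 0.281232 + 0.024864 = 0.527304
The viral social-media post-present share is 0.281232 + 0.024864 = 0.306096.
Hence the posterior is 0.306096/0.527304 ≈ 0.5805.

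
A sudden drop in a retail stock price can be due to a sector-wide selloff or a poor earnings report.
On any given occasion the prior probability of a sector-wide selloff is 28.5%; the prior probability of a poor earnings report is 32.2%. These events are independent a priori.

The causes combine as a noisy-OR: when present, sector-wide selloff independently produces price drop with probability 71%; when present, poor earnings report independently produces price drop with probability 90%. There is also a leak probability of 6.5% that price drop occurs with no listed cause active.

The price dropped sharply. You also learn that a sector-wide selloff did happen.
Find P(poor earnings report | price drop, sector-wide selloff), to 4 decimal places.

Under noisy-OR, P(price drop | causes) = 1 − (1−0.065)·∏(1−qᵢ) over the active causes.
Enumerate both values of poor earnings report and weight by the priors:
  P(price drop | sector-wide selloff) = 0.72885×0.678 + 0.972885×0.322
        = 0.494160 + 0.313269 = 0.807429
The terms with poor earnings report present sum to 0.313269, so
  P(poor earnings report | price drop, sector-wide selloff) = 0.313269 / 0.807429 ≈ 0.3880

P(poor earnings report | price drop, sector-wide selloff) ≈ 0.3880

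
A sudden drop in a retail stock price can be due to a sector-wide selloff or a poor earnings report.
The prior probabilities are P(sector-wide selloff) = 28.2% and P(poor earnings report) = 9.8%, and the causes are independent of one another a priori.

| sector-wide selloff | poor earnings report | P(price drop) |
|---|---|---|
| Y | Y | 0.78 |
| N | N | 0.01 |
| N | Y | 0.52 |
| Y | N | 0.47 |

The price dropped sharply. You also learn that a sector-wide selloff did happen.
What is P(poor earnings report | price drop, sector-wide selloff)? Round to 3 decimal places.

P(poor earnings report | price drop, sector-wide selloff) ≈ 0.153

Enumerate both values of poor earnings report and weight by the priors:
  P(price drop | sector-wide selloff) = 0.47*0.902 + 0.78*0.098
        = 0.423940 + 0.076440 = 0.500380
Configurations with poor earnings report contribute 0.076440, so
  P(poor earnings report | price drop, sector-wide selloff) = 0.076440 / 0.500380 ≈ 0.153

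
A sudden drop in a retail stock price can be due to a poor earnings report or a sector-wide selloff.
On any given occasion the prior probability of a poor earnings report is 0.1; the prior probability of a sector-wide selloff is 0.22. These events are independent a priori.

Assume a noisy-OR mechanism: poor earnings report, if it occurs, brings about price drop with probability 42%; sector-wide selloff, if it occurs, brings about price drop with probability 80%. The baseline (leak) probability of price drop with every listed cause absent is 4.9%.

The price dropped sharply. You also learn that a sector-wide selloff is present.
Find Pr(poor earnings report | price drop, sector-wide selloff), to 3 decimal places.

Pr(poor earnings report | price drop, sector-wide selloff) ≈ 0.109

Under noisy-OR, P(price drop | causes) = 1 − (1−0.049)·∏(1−qᵢ) over the active causes.
Sum P(price drop|·) weighted by the priors over both values of poor earnings report:
  P(price drop | sector-wide selloff) = 0.8098·0.9 + 0.889684·0.1
        = 0.728820 + 0.088968 = 0.817788
The terms with poor earnings report present sum to 0.088968, so
  P(poor earnings report | price drop, sector-wide selloff) = 0.088968 / 0.817788 ≈ 0.109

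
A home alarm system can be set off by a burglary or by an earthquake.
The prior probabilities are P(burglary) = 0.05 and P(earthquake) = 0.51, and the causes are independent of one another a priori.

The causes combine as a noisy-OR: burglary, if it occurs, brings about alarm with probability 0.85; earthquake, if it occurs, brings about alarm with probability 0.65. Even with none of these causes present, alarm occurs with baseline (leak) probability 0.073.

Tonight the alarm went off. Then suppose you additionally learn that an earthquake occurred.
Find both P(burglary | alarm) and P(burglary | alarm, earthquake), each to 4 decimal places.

Under noisy-OR, P(alarm | causes) = 1 − (1−0.073)·∏(1−qᵢ) over the active causes.
Numerator (weight on configurations with burglary): 0.021093 + 0.024259 = 0.045352
Denominator P(alarm): 0.073·0.95·0.49 + 0.67555·0.95·0.51 + 0.86095·0.05·0.49 + 0.951333·0.05·0.51 = 0.406637
P(burglary | alarm) = 0.045352/0.406637 ≈ 0.1115

Now condition on the additional information:
Enumerate both values of burglary and weight by the priors:
  P(alarm | earthquake) = 0.67555·0.95 + 0.951333·0.05
        = 0.641772 + 0.047567 = 0.689339
Keeping only the burglary-present terms gives 0.047567, so
  P(burglary | alarm, earthquake) = 0.047567 / 0.689339 ≈ 0.0690
This is intercausal reasoning (explaining away): once earthquake accounts for the alarm, burglary becomes less likely.

P(burglary | alarm) ≈ 0.1115; P(burglary | alarm, earthquake) ≈ 0.0690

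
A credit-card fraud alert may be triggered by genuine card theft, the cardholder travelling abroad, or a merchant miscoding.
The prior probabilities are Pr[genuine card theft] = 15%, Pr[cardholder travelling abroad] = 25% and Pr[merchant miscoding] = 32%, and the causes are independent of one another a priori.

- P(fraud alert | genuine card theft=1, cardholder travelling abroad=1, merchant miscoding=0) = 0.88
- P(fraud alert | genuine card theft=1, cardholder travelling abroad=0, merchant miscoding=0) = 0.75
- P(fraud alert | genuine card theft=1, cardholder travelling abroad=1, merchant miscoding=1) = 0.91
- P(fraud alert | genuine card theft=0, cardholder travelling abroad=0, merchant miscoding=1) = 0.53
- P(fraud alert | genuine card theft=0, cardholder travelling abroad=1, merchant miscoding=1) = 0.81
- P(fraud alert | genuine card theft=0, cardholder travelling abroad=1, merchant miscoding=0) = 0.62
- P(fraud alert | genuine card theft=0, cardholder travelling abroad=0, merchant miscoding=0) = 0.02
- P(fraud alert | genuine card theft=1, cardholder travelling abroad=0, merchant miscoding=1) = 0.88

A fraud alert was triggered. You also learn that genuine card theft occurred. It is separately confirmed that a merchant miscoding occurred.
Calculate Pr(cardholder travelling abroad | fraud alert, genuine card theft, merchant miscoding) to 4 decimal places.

P(fraud alert | genuine card theft, merchant miscoding) = 0.88×0.75 + 0.91×0.25 = 0.660000 + 0.227500 = 0.887500
The cardholder travelling abroad-present share is 0.91×0.25 = 0.227500.
So P(cardholder travelling abroad | fraud alert, genuine card theft, merchant miscoding) = 0.227500/0.887500 ≈ 0.2563.

Pr(cardholder travelling abroad | fraud alert, genuine card theft, merchant miscoding) ≈ 0.2563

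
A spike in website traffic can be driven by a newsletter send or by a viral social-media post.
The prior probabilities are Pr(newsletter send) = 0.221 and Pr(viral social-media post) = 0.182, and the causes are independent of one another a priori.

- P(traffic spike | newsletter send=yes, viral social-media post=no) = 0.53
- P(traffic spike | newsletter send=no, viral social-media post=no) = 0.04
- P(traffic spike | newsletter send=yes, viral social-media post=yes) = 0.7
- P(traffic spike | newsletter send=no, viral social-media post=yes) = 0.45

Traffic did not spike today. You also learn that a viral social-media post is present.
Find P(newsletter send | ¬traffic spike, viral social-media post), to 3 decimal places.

Sum P(¬traffic spike|·) weighted by the priors over both values of newsletter send:
  P(¬traffic spike | viral social-media post) = 0.55·0.779 + 0.3·0.221
        = 0.428450 + 0.066300 = 0.494750
Configurations with newsletter send contribute 0.066300, so
  P(newsletter send | ¬traffic spike, viral social-media post) = 0.066300 / 0.494750 ≈ 0.134

P(newsletter send | ¬traffic spike, viral social-media post) ≈ 0.134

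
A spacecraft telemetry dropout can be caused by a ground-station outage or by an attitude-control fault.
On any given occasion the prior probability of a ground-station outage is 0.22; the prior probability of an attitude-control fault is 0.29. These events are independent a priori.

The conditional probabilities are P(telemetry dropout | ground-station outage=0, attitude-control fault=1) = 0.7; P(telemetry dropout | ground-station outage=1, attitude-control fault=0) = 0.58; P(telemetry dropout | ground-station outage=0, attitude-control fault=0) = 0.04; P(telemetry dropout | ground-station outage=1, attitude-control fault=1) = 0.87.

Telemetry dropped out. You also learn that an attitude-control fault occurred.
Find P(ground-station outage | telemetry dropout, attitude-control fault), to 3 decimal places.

P(ground-station outage | telemetry dropout, attitude-control fault) ≈ 0.260

For the numerator, keep only ground-station outage=true terms: 0.87*0.22 = 0.191400
The normalizing constant is 0.7*0.78 + 0.87*0.22 = 0.737400
P(ground-station outage | telemetry dropout, attitude-control fault) = 0.191400/0.737400 ≈ 0.260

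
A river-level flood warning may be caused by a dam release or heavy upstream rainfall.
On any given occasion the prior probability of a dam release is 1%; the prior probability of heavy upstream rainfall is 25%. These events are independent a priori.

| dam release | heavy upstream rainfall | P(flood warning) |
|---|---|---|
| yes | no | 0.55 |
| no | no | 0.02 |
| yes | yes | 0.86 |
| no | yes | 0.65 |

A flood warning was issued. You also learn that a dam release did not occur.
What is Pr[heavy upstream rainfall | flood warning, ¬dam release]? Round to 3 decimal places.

Enumerate both values of heavy upstream rainfall and weight by the priors:
  P(flood warning | ¬dam release) = 0.02*0.75 + 0.65*0.25
        = 0.015000 + 0.162500 = 0.177500
The terms with heavy upstream rainfall present sum to 0.162500, so
  P(heavy upstream rainfall | flood warning, ¬dam release) = 0.162500 / 0.177500 ≈ 0.915

Pr[heavy upstream rainfall | flood warning, ¬dam release] ≈ 0.915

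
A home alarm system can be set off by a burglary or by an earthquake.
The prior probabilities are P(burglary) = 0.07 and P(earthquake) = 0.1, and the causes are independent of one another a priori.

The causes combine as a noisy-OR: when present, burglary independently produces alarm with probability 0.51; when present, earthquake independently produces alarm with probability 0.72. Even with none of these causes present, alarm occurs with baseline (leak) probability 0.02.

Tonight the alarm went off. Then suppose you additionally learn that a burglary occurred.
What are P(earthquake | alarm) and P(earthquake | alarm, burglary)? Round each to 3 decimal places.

Under noisy-OR, P(alarm | causes) = 1 − (1−0.02)·∏(1−qᵢ) over the active causes.
P(alarm) = 0.02·0.93·0.9 + 0.7256·0.93·0.1 + 0.5198·0.07·0.9 + 0.865544·0.07·0.1 = 0.016740 + 0.067481 + 0.032747 + 0.006059 = 0.123027
Of this, 0.073540 comes from 0.067481 + 0.006059 (the earthquake=true cases).
So P(earthquake | alarm) = 0.073540/0.123027 ≈ 0.598.

Now condition on the additional information:
P(alarm | burglary) = 0.5198×0.9 + 0.865544×0.1 = 0.467820 + 0.086554 = 0.554374
Restricting to configurations with earthquake present: 0.865544×0.1 = 0.086554.
So P(earthquake | alarm, burglary) = 0.086554/0.554374 ≈ 0.156.
Conditioning on burglary lowers the posterior on earthquake: the classic explaining-away effect in a common-effect structure.

P(earthquake | alarm) ≈ 0.598; P(earthquake | alarm, burglary) ≈ 0.156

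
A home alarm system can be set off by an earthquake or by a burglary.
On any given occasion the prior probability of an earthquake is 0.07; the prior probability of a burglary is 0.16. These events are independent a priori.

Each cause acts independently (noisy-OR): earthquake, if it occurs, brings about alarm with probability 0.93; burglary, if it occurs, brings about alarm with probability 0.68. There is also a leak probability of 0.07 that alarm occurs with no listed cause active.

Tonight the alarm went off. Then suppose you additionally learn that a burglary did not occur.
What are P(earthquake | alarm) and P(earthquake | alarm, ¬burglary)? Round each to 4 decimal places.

Under noisy-OR, P(alarm | causes) = 1 − (1−0.07)·∏(1−qᵢ) over the active causes.
Numerator (weight on configurations with earthquake): 0.054972 + 0.010967 = 0.065939
The normalizing constant is 0.07×0.93×0.84 + 0.7024×0.93×0.16 + 0.9349×0.07×0.84 + 0.979168×0.07×0.16 = 0.225140
Posterior = 0.065939 / 0.225140 ≈ 0.2929

Now also conditioning on burglary≠true:
Numerator (weight on configurations with earthquake): 0.9349*0.07 = 0.065443
Denominator P(alarm | ¬burglary): 0.07*0.93 + 0.9349*0.07 = 0.130543
Posterior = 0.065443 / 0.130543 ≈ 0.5013
Ruling out burglary raises the posterior on earthquake — the flip side of explaining away.

P(earthquake | alarm) ≈ 0.2929; P(earthquake | alarm, ¬burglary) ≈ 0.5013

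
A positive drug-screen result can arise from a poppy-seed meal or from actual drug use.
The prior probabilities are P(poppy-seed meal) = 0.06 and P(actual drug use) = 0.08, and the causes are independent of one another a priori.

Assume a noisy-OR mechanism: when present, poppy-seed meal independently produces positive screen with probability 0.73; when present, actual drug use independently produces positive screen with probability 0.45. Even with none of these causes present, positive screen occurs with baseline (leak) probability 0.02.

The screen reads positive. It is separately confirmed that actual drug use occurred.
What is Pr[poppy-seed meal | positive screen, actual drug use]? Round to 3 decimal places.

Under noisy-OR, P(positive screen | causes) = 1 − (1−0.02)·∏(1−qᵢ) over the active causes.
For the numerator, keep only poppy-seed meal=true terms: 0.85447*0.06 = 0.051268
Normalizer over all consistent configurations: 0.461*0.94 + 0.85447*0.06 = 0.484608
Posterior = 0.051268 / 0.484608 ≈ 0.106

Pr[poppy-seed meal | positive screen, actual drug use] ≈ 0.106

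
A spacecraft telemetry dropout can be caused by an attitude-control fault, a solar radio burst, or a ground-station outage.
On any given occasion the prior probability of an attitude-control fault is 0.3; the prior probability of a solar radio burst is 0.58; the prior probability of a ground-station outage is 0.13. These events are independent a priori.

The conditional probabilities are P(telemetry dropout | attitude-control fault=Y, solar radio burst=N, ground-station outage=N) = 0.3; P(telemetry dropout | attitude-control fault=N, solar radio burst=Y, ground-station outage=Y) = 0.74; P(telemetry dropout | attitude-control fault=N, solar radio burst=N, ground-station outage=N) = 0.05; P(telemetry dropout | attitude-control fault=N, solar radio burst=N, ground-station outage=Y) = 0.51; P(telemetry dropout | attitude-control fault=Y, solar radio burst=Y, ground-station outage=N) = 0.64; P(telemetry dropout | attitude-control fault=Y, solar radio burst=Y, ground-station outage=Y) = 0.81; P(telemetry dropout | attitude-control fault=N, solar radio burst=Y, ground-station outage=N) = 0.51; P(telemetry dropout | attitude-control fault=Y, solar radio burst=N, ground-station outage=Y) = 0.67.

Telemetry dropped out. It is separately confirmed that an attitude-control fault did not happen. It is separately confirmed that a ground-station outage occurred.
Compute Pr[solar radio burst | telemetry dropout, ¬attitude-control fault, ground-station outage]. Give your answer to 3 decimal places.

Pr[solar radio burst | telemetry dropout, ¬attitude-control fault, ground-station outage] ≈ 0.667

P(telemetry dropout | ¬attitude-control fault, ground-station outage) = 0.51*0.42 + 0.74*0.58 = 0.214200 + 0.429200 = 0.643400
Of this, 0.429200 comes from 0.74*0.58 (the solar radio burst=true cases).
So P(solar radio burst | telemetry dropout, ¬attitude-control fault, ground-station outage) = 0.429200/0.643400 ≈ 0.667.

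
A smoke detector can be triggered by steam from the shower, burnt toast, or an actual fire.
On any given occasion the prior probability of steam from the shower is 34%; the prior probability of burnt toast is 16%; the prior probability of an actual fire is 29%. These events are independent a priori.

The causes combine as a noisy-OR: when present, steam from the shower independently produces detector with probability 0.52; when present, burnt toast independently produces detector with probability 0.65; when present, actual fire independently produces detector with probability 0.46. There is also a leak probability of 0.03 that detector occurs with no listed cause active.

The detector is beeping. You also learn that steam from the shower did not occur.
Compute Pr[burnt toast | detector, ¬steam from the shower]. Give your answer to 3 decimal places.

Under noisy-OR, P(detector | causes) = 1 − (1−0.03)·∏(1−qᵢ) over the active causes.
By total probability over the 4 (burnt toast, actual fire) configurations:
  P(detector | ¬steam from the shower) = 0.03×0.84×0.71 + 0.4762×0.84×0.29 + 0.6605×0.16×0.71 + 0.81667×0.16×0.29
        = 0.017892 + 0.116002 + 0.075033 + 0.037893 = 0.246820
Keeping only the burnt toast-present terms gives 0.112926, so
  P(burnt toast | detector, ¬steam from the shower) = 0.112926 / 0.246820 ≈ 0.458

Pr[burnt toast | detector, ¬steam from the shower] ≈ 0.458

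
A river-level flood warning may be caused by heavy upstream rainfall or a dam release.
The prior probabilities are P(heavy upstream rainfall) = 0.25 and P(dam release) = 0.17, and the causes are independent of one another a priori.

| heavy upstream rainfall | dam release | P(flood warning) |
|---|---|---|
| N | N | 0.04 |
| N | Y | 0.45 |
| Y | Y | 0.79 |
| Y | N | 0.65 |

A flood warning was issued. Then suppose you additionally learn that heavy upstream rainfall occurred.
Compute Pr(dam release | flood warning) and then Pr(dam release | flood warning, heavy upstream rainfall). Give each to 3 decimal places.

Pr(dam release | flood warning) ≈ 0.363; Pr(dam release | flood warning, heavy upstream rainfall) ≈ 0.199

P(flood warning) = 0.04×0.75×0.83 + 0.45×0.75×0.17 + 0.65×0.25×0.83 + 0.79×0.25×0.17 = 0.024900 + 0.057375 + 0.134875 + 0.033575 = 0.250725
The dam release-present share is 0.057375 + 0.033575 = 0.090950.
Hence the posterior is 0.090950/0.250725 ≈ 0.363.

Now condition on the additional information:
By total probability over both values of dam release:
  P(flood warning | heavy upstream rainfall) = 0.65·0.83 + 0.79·0.17
        = 0.539500 + 0.134300 = 0.673800
The terms with dam release present sum to 0.134300, so
  P(dam release | flood warning, heavy upstream rainfall) = 0.134300 / 0.673800 ≈ 0.199
The drop from 0.363 to 0.199 is the explaining-away (discounting) effect.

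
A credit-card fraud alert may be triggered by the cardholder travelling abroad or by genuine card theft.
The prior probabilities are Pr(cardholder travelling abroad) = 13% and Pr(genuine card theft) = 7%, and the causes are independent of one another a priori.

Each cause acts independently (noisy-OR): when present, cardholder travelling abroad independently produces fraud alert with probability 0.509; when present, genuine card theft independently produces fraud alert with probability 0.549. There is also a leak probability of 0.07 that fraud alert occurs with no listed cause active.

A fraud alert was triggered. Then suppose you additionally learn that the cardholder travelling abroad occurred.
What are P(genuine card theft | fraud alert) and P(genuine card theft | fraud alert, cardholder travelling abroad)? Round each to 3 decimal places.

P(genuine card theft | fraud alert) ≈ 0.258; P(genuine card theft | fraud alert, cardholder travelling abroad) ≈ 0.099

Under noisy-OR, P(fraud alert | causes) = 1 − (1−0.07)·∏(1−qᵢ) over the active causes.
By total probability over the 4 (cardholder travelling abroad, genuine card theft) configurations:
  P(fraud alert) = 0.07·0.87·0.93 + 0.58057·0.87·0.07 + 0.54337·0.13·0.93 + 0.79406·0.13·0.07
        = 0.056637 + 0.035357 + 0.065693 + 0.007226 = 0.164913
Configurations with genuine card theft contribute 0.042583, so
  P(genuine card theft | fraud alert) = 0.042583 / 0.164913 ≈ 0.258

Now also conditioning on cardholder travelling abroad=true:
Enumerate both values of genuine card theft and weight by the priors:
  P(fraud alert | cardholder travelling abroad) = 0.54337×0.93 + 0.79406×0.07
        = 0.505334 + 0.055584 = 0.560918
Keeping only the genuine card theft-present terms gives 0.055584, so
  P(genuine card theft | fraud alert, cardholder travelling abroad) = 0.055584 / 0.560918 ≈ 0.099
— cardholder travelling abroad explains away the evidence for genuine card theft.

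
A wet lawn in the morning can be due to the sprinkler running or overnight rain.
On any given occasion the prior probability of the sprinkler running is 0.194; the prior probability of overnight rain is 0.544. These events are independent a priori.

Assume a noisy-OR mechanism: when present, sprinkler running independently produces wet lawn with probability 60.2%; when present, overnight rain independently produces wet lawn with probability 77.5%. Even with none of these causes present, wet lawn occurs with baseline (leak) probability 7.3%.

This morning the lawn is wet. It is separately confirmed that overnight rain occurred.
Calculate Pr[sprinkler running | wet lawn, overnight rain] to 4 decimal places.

Pr[sprinkler running | wet lawn, overnight rain] ≈ 0.2181

Under noisy-OR, P(wet lawn | causes) = 1 − (1−0.073)·∏(1−qᵢ) over the active causes.
Enumerate both values of sprinkler running and weight by the priors:
  P(wet lawn | overnight rain) = 0.791425×0.806 + 0.916987×0.194
        = 0.637889 + 0.177895 = 0.815784
Configurations with sprinkler running contribute 0.177895, so
  P(sprinkler running | wet lawn, overnight rain) = 0.177895 / 0.815784 ≈ 0.2181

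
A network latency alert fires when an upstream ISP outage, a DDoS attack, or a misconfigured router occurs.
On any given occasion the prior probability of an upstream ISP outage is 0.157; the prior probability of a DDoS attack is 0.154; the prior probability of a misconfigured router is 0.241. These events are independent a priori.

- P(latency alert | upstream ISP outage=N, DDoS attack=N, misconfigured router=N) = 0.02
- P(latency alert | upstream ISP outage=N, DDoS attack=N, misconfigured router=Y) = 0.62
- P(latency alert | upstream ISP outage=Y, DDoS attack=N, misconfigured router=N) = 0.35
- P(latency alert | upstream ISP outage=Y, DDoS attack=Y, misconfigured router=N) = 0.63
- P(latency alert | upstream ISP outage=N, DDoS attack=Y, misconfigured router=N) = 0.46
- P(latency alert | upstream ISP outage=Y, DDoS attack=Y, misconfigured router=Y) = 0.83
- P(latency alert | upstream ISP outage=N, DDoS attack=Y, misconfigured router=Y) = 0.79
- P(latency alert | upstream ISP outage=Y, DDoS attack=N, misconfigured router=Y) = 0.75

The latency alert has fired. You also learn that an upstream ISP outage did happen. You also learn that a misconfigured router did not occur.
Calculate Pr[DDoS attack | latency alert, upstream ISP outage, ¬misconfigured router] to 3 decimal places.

Pr[DDoS attack | latency alert, upstream ISP outage, ¬misconfigured router] ≈ 0.247

Numerator (weight on configurations with DDoS attack): 0.63×0.154 = 0.097020
Normalizer over all consistent configurations: 0.35×0.846 + 0.63×0.154 = 0.393120
Posterior = 0.097020 / 0.393120 ≈ 0.247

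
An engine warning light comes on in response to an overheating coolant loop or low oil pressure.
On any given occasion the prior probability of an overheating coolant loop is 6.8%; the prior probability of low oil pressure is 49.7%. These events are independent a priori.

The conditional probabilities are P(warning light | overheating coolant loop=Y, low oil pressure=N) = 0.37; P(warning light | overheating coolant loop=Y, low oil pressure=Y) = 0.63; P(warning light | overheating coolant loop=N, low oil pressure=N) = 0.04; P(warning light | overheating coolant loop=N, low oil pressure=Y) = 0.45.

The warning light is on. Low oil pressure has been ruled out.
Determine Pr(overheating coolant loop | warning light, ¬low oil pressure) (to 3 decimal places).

P(warning light | ¬low oil pressure) = 0.04·0.932 + 0.37·0.068 = 0.037280 + 0.025160 = 0.062440
Restricting to configurations with overheating coolant loop present: 0.37·0.068 = 0.025160.
Hence the posterior is 0.025160/0.062440 ≈ 0.403.

Pr(overheating coolant loop | warning light, ¬low oil pressure) ≈ 0.403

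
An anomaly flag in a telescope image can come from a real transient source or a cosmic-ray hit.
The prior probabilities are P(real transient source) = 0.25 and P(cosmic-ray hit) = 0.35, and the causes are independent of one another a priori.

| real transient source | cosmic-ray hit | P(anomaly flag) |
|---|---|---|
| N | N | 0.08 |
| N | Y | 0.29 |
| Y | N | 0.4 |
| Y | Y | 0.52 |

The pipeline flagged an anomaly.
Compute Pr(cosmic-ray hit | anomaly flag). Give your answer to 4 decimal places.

For the numerator, keep only cosmic-ray hit=true terms: 0.076125 + 0.045500 = 0.121625
Denominator P(anomaly flag): 0.08·0.75·0.65 + 0.29·0.75·0.35 + 0.4·0.25·0.65 + 0.52·0.25·0.35 = 0.225625
P(cosmic-ray hit | anomaly flag) = 0.121625/0.225625 ≈ 0.5391

Pr(cosmic-ray hit | anomaly flag) ≈ 0.5391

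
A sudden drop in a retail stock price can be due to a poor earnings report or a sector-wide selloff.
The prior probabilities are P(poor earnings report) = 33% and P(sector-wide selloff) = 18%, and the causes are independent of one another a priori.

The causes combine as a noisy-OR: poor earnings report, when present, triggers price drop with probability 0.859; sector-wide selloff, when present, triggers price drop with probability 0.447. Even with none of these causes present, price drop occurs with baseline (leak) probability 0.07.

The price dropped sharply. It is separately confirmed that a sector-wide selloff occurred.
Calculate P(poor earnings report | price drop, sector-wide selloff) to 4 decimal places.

P(poor earnings report | price drop, sector-wide selloff) ≈ 0.4847

Under noisy-OR, P(price drop | causes) = 1 − (1−0.07)·∏(1−qᵢ) over the active causes.
Weight on poor earnings report=true, given the evidence: 0.927485*0.33 = 0.306070
Normalizer over all consistent configurations: 0.48571*0.67 + 0.927485*0.33 = 0.631496
P(poor earnings report | price drop, sector-wide selloff) = 0.306070/0.631496 ≈ 0.4847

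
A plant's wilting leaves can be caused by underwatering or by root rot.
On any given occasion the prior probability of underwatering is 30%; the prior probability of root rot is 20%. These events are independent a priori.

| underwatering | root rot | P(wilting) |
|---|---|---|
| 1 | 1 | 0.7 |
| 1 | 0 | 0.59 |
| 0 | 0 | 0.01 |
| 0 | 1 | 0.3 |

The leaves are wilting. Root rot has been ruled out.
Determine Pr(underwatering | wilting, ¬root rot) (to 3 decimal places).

Pr(underwatering | wilting, ¬root rot) ≈ 0.962

By total probability over both values of underwatering:
  P(wilting | ¬root rot) = 0.01×0.7 + 0.59×0.3
        = 0.007000 + 0.177000 = 0.184000
The terms with underwatering present sum to 0.177000, so
  P(underwatering | wilting, ¬root rot) = 0.177000 / 0.184000 ≈ 0.962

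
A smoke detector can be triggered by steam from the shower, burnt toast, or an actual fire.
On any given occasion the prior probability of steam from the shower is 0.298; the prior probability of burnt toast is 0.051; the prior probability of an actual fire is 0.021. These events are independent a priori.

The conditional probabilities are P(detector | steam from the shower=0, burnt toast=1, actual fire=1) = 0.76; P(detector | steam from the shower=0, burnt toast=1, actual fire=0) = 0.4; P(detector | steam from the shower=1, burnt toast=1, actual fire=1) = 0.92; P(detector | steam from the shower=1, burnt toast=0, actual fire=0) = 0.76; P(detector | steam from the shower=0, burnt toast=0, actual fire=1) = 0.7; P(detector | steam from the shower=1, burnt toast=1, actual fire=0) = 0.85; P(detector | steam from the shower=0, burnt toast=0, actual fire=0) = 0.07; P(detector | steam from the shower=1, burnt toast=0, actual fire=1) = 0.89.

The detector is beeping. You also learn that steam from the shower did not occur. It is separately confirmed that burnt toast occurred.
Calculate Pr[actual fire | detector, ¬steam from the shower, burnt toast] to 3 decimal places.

Pr[actual fire | detector, ¬steam from the shower, burnt toast] ≈ 0.039

Numerator (weight on configurations with actual fire): 0.76·0.021 = 0.015960
Normalizer over all consistent configurations: 0.4·0.979 + 0.76·0.021 = 0.407560
P(actual fire | detector, ¬steam from the shower, burnt toast) = 0.015960/0.407560 ≈ 0.039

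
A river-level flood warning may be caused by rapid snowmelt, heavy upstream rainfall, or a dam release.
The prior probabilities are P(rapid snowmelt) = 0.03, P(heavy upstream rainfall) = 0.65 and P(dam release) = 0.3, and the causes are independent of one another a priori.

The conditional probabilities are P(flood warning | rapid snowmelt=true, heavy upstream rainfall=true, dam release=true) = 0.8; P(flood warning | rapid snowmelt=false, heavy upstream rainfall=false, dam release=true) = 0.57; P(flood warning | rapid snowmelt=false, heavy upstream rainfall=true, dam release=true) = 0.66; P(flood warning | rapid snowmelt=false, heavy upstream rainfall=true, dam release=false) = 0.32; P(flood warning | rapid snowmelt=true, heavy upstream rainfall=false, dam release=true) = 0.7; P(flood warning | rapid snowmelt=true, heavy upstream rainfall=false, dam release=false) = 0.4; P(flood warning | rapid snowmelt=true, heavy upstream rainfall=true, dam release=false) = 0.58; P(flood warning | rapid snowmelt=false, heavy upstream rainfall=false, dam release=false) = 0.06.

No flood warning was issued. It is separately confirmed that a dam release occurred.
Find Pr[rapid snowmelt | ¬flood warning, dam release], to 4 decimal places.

Enumerate the 4 (rapid snowmelt, heavy upstream rainfall) configurations and weight by the priors:
  P(¬flood warning | dam release) = 0.43·0.97·0.35 + 0.34·0.97·0.65 + 0.3·0.03·0.35 + 0.2·0.03·0.65
        = 0.145985 + 0.214370 + 0.003150 + 0.003900 = 0.367405
Keeping only the rapid snowmelt-present terms gives 0.007050, so
  P(rapid snowmelt | ¬flood warning, dam release) = 0.007050 / 0.367405 ≈ 0.0192

Pr[rapid snowmelt | ¬flood warning, dam release] ≈ 0.0192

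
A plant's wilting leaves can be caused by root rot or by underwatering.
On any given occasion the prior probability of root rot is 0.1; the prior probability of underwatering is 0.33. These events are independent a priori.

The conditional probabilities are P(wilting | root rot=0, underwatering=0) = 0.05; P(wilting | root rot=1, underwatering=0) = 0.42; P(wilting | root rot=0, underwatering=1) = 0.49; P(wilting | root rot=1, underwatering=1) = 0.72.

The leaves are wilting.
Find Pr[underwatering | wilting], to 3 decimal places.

Sum P(wilting|·) weighted by the priors over the 4 (root rot, underwatering) configurations:
  P(wilting) = 0.05·0.9·0.67 + 0.49·0.9·0.33 + 0.42·0.1·0.67 + 0.72·0.1·0.33
        = 0.030150 + 0.145530 + 0.028140 + 0.023760 = 0.227580
Keeping only the underwatering-present terms gives 0.169290, so
  P(underwatering | wilting) = 0.169290 / 0.227580 ≈ 0.744

Pr[underwatering | wilting] ≈ 0.744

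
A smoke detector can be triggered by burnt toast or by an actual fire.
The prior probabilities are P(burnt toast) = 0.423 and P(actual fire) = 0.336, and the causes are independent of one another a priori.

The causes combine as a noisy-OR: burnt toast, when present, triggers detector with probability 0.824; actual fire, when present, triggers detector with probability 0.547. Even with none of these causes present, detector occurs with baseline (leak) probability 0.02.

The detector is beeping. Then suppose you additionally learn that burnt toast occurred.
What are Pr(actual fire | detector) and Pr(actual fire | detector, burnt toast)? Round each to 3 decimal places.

Pr(actual fire | detector) ≈ 0.499; Pr(actual fire | detector, burnt toast) ≈ 0.360

Under noisy-OR, P(detector | causes) = 1 − (1−0.02)·∏(1−qᵢ) over the active causes.
By total probability over the 4 (burnt toast, actual fire) configurations:
  P(detector) = 0.02×0.577×0.664 + 0.55606×0.577×0.336 + 0.82752×0.423×0.664 + 0.921867×0.423×0.336
        = 0.007663 + 0.107804 + 0.232427 + 0.131023 = 0.478917
Keeping only the actual fire-present terms gives 0.238827, so
  P(actual fire | detector) = 0.238827 / 0.478917 ≈ 0.499

With the extra evidence:
Weight on actual fire=true, given the evidence: 0.921867*0.336 = 0.309747
Normalizer over all consistent configurations: 0.82752*0.664 + 0.921867*0.336 = 0.859220
P(actual fire | detector, burnt toast) = 0.309747/0.859220 ≈ 0.360
Conditioning on burnt toast lowers the posterior on actual fire: the classic explaining-away effect in a common-effect structure.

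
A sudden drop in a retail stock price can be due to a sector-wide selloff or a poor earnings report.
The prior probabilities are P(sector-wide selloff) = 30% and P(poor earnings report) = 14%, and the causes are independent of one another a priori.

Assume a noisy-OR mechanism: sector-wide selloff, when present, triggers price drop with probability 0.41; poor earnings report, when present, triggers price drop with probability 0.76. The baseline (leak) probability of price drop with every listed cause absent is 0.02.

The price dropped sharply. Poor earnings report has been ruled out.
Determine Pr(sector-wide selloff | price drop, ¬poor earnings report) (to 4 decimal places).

Under noisy-OR, P(price drop | causes) = 1 − (1−0.02)·∏(1−qᵢ) over the active causes.
P(price drop | ¬poor earnings report) = 0.02*0.7 + 0.4218*0.3 = 0.014000 + 0.126540 = 0.140540
The sector-wide selloff-present share is 0.4218*0.3 = 0.126540.
P(sector-wide selloff | price drop, ¬poor earnings report) = 0.126540 / 0.140540 ≈ 0.9004

Pr(sector-wide selloff | price drop, ¬poor earnings report) ≈ 0.9004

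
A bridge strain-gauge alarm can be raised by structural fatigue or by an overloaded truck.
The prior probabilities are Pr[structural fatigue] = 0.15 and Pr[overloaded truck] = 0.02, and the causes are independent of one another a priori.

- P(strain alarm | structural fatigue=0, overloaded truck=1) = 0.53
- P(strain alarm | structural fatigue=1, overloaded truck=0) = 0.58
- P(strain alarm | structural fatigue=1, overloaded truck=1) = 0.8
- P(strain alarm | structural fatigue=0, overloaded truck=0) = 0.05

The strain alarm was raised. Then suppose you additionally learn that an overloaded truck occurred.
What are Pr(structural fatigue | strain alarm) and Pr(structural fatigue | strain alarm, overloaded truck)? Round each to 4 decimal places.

Pr(structural fatigue | strain alarm) ≈ 0.6337; Pr(structural fatigue | strain alarm, overloaded truck) ≈ 0.2103

P(strain alarm) = 0.05*0.85*0.98 + 0.53*0.85*0.02 + 0.58*0.15*0.98 + 0.8*0.15*0.02 = 0.041650 + 0.009010 + 0.085260 + 0.002400 = 0.138320
Of this, 0.087660 comes from 0.085260 + 0.002400 (the structural fatigue=true cases).
So P(structural fatigue | strain alarm) = 0.087660/0.138320 ≈ 0.6337.

With the extra evidence:
P(strain alarm | overloaded truck) = 0.53×0.85 + 0.8×0.15 = 0.450500 + 0.120000 = 0.570500
Restricting to configurations with structural fatigue present: 0.8×0.15 = 0.120000.
Hence the posterior is 0.120000/0.570500 ≈ 0.2103.
Conditioning on overloaded truck lowers the posterior on structural fatigue: the classic explaining-away effect in a common-effect structure.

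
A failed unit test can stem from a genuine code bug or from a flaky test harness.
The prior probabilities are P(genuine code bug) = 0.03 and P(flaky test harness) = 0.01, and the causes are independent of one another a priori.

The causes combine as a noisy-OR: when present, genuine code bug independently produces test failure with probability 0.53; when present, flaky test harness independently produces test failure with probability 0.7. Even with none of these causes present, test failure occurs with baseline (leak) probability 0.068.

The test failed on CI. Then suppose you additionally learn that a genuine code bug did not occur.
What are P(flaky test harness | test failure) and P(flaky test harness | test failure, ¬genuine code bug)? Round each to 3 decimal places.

P(flaky test harness | test failure) ≈ 0.081; P(flaky test harness | test failure, ¬genuine code bug) ≈ 0.097

Under noisy-OR, P(test failure | causes) = 1 − (1−0.068)·∏(1−qᵢ) over the active causes.
Numerator (weight on configurations with flaky test harness): 0.006988 + 0.000261 = 0.007249
The normalizing constant is 0.068×0.97×0.99 + 0.7204×0.97×0.01 + 0.56196×0.03×0.99 + 0.868588×0.03×0.01 = 0.089239
Posterior = 0.007249 / 0.089239 ≈ 0.081

Now also conditioning on genuine code bug≠true:
Sum P(test failure|·) weighted by the priors over both values of flaky test harness:
  P(test failure | ¬genuine code bug) = 0.068×0.99 + 0.7204×0.01
        = 0.067320 + 0.007204 = 0.074524
The terms with flaky test harness present sum to 0.007204, so
  P(flaky test harness | test failure, ¬genuine code bug) = 0.007204 / 0.074524 ≈ 0.097
Ruling out genuine code bug raises the posterior on flaky test harness — the flip side of explaining away.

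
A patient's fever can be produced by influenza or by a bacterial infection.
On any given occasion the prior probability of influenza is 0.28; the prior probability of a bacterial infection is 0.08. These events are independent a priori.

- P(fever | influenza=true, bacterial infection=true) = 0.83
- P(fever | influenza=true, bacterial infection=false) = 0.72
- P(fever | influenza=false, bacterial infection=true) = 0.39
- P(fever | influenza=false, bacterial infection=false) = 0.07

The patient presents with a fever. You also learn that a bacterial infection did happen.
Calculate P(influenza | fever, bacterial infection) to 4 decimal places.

P(fever | bacterial infection) = 0.39*0.72 + 0.83*0.28 = 0.280800 + 0.232400 = 0.513200
Of this, 0.232400 comes from 0.83*0.28 (the influenza=true cases).
P(influenza | fever, bacterial infection) = 0.232400 / 0.513200 ≈ 0.4528

P(influenza | fever, bacterial infection) ≈ 0.4528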